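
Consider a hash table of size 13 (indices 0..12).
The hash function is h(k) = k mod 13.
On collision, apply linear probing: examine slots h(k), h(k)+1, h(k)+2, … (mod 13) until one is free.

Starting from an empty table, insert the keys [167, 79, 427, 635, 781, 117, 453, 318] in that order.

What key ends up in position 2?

781

167 hashes to 11; slot 11 is free → place at 11.
79 hashes to 1; slot 1 is free → place at 1.
427 hashes to 11; 11 taken → place at 12.
635 hashes to 11; 11,12 taken → place at 0.
781 hashes to 1; 1 taken → place at 2.
117 hashes to 0; 0,1,2 taken → place at 3.
453 hashes to 11; 11,12,0,1,2,3 taken → place at 4.
318 hashes to 6; slot 6 is free → place at 6.
Table: [635, 79, 781, 117, 453, ∅, 318, ∅, ∅, ∅, ∅, 167, 427]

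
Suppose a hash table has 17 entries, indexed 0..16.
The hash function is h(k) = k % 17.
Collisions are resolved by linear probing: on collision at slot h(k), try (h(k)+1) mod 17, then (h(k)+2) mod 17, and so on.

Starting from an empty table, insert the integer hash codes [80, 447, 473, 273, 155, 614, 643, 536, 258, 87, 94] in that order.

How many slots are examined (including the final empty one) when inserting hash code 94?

2

80 hashes to 12; slot 12 is free => place at 12.
447 hashes to 5; slot 5 is free => place at 5.
473 hashes to 14; slot 14 is free => place at 14.
273 hashes to 1; slot 1 is free => place at 1.
155 hashes to 2; slot 2 is free => place at 2.
614 hashes to 2; 2 taken => place at 3.
643 hashes to 14; 14 taken => place at 15.
536 hashes to 9; slot 9 is free => place at 9.
258 hashes to 3; 3 taken => place at 4.
87 hashes to 2; 2,3,4,5 taken => place at 6.
94 hashes to 9; 9 taken => place at 10.
Table: [., 273, 155, 614, 258, 447, 87, ., ., 536, 94, ., 80, ., 473, 643, .]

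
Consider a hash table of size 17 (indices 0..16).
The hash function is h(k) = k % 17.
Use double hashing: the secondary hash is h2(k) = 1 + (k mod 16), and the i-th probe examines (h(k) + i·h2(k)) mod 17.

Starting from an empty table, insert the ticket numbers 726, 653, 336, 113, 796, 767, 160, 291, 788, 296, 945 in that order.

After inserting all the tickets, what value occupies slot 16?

Insert 726: h=12, slot 12 empty -> index 12.
Insert 653: h=7, slot 7 empty -> index 7.
Insert 336: h=13, slot 13 empty -> index 13.
Insert 113: h=11, slot 11 empty -> index 11.
Insert 796: h=14, slot 14 empty -> index 14.
Insert 767: h=2, slot 2 empty -> index 2.
Insert 160: h=7, h2=1, slot 7 occupied -> index 8.
Insert 291: h=2, h2=4, slot 2 occupied -> index 6.
Insert 788: h=6, h2=5, slots 6,11 occupied -> index 16.
Insert 296: h=7, h2=9, slots 7,16,8 occupied -> index 0.
Insert 945: h=10, slot 10 empty -> index 10.
Table: [296, —, 767, —, —, —, 291, 653, 160, —, 945, 113, 726, 336, 796, —, 788]

788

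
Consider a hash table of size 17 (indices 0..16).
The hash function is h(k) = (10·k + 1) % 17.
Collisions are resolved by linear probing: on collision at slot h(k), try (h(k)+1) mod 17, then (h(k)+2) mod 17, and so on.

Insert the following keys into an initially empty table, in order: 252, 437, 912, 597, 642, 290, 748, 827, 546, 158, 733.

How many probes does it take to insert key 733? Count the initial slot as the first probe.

4

Insert 252: h=5, slot 5 empty -> index 5.
Insert 437: h=2, slot 2 empty -> index 2.
Insert 912: h=9, slot 9 empty -> index 9.
Insert 597: h=4, slot 4 empty -> index 4.
Insert 642: h=12, slot 12 empty -> index 12.
Insert 290: h=11, slot 11 empty -> index 11.
Insert 748: h=1, slot 1 empty -> index 1.
Insert 827: h=9, slot 9 occupied -> index 10.
Insert 546: h=4, slots 4,5 occupied -> index 6.
Insert 158: h=0, slot 0 empty -> index 0.
Insert 733: h=4, slots 4,5,6 occupied -> index 7.
Table: [158, 748, 437, _, 597, 252, 546, 733, _, 912, 827, 290, 642, _, _, _, _]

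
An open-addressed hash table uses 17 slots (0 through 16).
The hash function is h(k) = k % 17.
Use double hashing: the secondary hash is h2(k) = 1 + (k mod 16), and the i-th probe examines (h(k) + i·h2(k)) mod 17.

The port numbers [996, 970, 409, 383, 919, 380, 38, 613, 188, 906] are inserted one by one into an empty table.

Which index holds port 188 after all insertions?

14

996: h=10 => slot 10
970: h=1 => slot 1
409: h=1, h2=10, probe 1,11 => slot 11
383: h=9 => slot 9
919: h=1, h2=8, probe 1,9,0 => slot 0
380: h=6 => slot 6
38: h=4 => slot 4
613: h=1, h2=6, probe 1,7 => slot 7
188: h=1, h2=13, probe 1,14 => slot 14
906: h=5 => slot 5
Table: [919, 970, —, —, 38, 906, 380, 613, —, 383, 996, 409, —, —, 188, —, —]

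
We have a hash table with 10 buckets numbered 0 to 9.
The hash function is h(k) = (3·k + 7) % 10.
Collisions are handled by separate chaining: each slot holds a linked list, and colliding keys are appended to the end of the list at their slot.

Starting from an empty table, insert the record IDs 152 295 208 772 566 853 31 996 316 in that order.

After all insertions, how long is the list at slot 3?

2

152 → bucket 3
295 → bucket 2
208 → bucket 1
772 → bucket 3 (collision)
566 → bucket 5
853 → bucket 6
31 → bucket 0
996 → bucket 5 (collision)
316 → bucket 5 (collision)
Final buckets:
0: 31
1: 208
2: 295
3: 152 -> 772
4: _
5: 566 -> 996 -> 316
6: 853
7: _
8: _
9: _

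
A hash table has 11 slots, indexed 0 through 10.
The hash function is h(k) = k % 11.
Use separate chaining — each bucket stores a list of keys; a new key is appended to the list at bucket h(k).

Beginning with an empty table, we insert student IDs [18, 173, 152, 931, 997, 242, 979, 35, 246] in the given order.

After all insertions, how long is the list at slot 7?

3

18 → bucket 7
173 → bucket 8
152 → bucket 9
931 → bucket 7 (collision)
997 → bucket 7 (collision)
242 → bucket 0
979 → bucket 0 (collision)
35 → bucket 2
246 → bucket 4
Final buckets:
0: 242 -> 979
1: .
2: 35
3: .
4: 246
5: .
6: .
7: 18 -> 931 -> 997
8: 173
9: 152
10: .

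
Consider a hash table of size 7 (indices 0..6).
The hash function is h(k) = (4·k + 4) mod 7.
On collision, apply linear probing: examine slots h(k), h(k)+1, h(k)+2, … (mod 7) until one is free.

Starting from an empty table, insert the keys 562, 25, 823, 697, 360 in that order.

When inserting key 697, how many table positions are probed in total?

562: h=5 → slot 5
25: h=6 → slot 6
823: h=6, probe 6,0 → slot 0
697: h=6, probe 6,0,1 → slot 1
360: h=2 → slot 2
Table: [823, 697, 360, ∅, ∅, 562, 25]

3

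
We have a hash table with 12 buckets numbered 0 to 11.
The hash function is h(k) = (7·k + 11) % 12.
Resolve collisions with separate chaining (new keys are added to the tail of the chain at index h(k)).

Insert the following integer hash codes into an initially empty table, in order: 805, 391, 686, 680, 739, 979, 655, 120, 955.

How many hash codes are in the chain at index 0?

Insert 805: h=6, bucket 6 empty → new chain.
Insert 391: h=0, bucket 0 empty → new chain.
Insert 686: h=1, bucket 1 empty → new chain.
Insert 680: h=7, bucket 7 empty → new chain.
Insert 739: h=0, bucket 0 nonempty → append to chain.
Insert 979: h=0, bucket 0 nonempty → append to chain.
Insert 655: h=0, bucket 0 nonempty → append to chain.
Insert 120: h=11, bucket 11 empty → new chain.
Insert 955: h=0, bucket 0 nonempty → append to chain.
Final buckets:
0: 391 -> 739 -> 979 -> 655 -> 955
1: 686
2: .
3: .
4: .
5: .
6: 805
7: 680
8: .
9: .
10: .
11: 120

5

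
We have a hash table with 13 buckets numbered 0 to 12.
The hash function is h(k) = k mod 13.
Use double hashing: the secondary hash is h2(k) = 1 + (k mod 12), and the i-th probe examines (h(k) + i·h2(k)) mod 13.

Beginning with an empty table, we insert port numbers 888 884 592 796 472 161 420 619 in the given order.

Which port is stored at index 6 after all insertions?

420

888: h=4 -> slot 4
884: h=0 -> slot 0
592: h=7 -> slot 7
796: h=3 -> slot 3
472: h=4, h2=5, probe 4,9 -> slot 9
161: h=5 -> slot 5
420: h=4, h2=1, probe 4,5,6 -> slot 6
619: h=8 -> slot 8
Table: [884, -, -, 796, 888, 161, 420, 592, 619, 472, -, -, -]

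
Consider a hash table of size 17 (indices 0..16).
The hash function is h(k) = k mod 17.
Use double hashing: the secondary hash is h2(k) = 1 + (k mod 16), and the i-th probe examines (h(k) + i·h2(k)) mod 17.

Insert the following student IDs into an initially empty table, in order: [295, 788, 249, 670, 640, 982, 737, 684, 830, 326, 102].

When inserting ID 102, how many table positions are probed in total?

Insert 295: h=6, slot 6 empty → index 6.
Insert 788: h=6, h2=5, slot 6 occupied → index 11.
Insert 249: h=11, h2=10, slot 11 occupied → index 4.
Insert 670: h=7, slot 7 empty → index 7.
Insert 640: h=11, h2=1, slot 11 occupied → index 12.
Insert 982: h=13, slot 13 empty → index 13.
Insert 737: h=6, h2=2, slot 6 occupied → index 8.
Insert 684: h=4, h2=13, slot 4 occupied → index 0.
Insert 830: h=14, slot 14 empty → index 14.
Insert 326: h=3, slot 3 empty → index 3.
Insert 102: h=0, h2=7, slots 0,7,14,4,11 occupied → index 1.
Table: [684, 102, ∅, 326, 249, ∅, 295, 670, 737, ∅, ∅, 788, 640, 982, 830, ∅, ∅]

6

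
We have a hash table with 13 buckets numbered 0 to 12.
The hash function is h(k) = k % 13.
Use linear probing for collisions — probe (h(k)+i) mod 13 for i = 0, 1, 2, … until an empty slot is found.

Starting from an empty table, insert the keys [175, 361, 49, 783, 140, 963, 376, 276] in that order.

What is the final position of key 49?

175: h=6 -> slot 6
361: h=10 -> slot 10
49: h=10, probe 10,11 -> slot 11
783: h=3 -> slot 3
140: h=10, probe 10,11,12 -> slot 12
963: h=1 -> slot 1
376: h=12, probe 12,0 -> slot 0
276: h=3, probe 3,4 -> slot 4
Table: [376, 963, -, 783, 276, -, 175, -, -, -, 361, 49, 140]

11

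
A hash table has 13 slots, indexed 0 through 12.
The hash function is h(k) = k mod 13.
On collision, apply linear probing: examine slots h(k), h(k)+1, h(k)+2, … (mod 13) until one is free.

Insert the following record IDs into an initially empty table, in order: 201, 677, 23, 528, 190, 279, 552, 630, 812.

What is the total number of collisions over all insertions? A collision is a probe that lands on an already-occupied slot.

20

Insert 201: h=6, slot 6 empty => index 6.
Insert 677: h=1, slot 1 empty => index 1.
Insert 23: h=10, slot 10 empty => index 10.
Insert 528: h=8, slot 8 empty => index 8.
Insert 190: h=8, slot 8 occupied => index 9.
Insert 279: h=6, slot 6 occupied => index 7.
Insert 552: h=6, slots 6,7,8,9,10 occupied => index 11.
Insert 630: h=6, slots 6,7,8,9,10,11 occupied => index 12.
Insert 812: h=6, slots 6,7,8,9,10,11,12 occupied => index 0.
Table: [812, 677, _, _, _, _, 201, 279, 528, 190, 23, 552, 630]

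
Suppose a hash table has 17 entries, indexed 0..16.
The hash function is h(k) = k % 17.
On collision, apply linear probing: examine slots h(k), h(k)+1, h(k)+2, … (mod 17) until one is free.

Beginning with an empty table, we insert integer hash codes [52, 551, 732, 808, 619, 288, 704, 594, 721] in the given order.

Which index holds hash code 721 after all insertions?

52: h=1 -> slot 1
551: h=7 -> slot 7
732: h=1, probe 1,2 -> slot 2
808: h=9 -> slot 9
619: h=7, probe 7,8 -> slot 8
288: h=16 -> slot 16
704: h=7, probe 7,8,9,10 -> slot 10
594: h=16, probe 16,0 -> slot 0
721: h=7, probe 7,8,9,10,11 -> slot 11
Table: [594, 52, 732, -, -, -, -, 551, 619, 808, 704, 721, -, -, -, -, 288]

11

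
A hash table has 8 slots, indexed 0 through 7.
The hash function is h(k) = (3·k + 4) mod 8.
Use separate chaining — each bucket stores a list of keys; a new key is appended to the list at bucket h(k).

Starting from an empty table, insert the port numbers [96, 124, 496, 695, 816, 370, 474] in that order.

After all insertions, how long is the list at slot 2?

2

96 → bucket 4
124 → bucket 0
496 → bucket 4 (collision)
695 → bucket 1
816 → bucket 4 (collision)
370 → bucket 2
474 → bucket 2 (collision)
Final buckets:
0: 124
1: 695
2: 370 -> 474
3: —
4: 96 -> 496 -> 816
5: —
6: —
7: —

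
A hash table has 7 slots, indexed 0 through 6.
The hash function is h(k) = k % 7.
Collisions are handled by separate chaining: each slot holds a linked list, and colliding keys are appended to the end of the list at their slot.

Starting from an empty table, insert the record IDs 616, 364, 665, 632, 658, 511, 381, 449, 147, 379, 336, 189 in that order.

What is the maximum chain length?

8

616 → bucket 0
364 → bucket 0 (collision)
665 → bucket 0 (collision)
632 → bucket 2
658 → bucket 0 (collision)
511 → bucket 0 (collision)
381 → bucket 3
449 → bucket 1
147 → bucket 0 (collision)
379 → bucket 1 (collision)
336 → bucket 0 (collision)
189 → bucket 0 (collision)
Final buckets:
0: 616 -> 364 -> 665 -> 658 -> 511 -> 147 -> 336 -> 189
1: 449 -> 379
2: 632
3: 381
4: _
5: _
6: _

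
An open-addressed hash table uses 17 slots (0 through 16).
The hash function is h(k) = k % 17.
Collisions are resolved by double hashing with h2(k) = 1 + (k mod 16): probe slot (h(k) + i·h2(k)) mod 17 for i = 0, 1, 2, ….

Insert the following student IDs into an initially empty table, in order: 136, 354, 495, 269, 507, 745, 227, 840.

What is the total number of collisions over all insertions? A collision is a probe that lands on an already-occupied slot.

4

Insert 136: h=0, slot 0 empty => index 0.
Insert 354: h=14, slot 14 empty => index 14.
Insert 495: h=2, slot 2 empty => index 2.
Insert 269: h=14, h2=14, slot 14 occupied => index 11.
Insert 507: h=14, h2=12, slot 14 occupied => index 9.
Insert 745: h=14, h2=10, slot 14 occupied => index 7.
Insert 227: h=6, slot 6 empty => index 6.
Insert 840: h=7, h2=9, slot 7 occupied => index 16.
Table: [136, -, 495, -, -, -, 227, 745, -, 507, -, 269, -, -, 354, -, 840]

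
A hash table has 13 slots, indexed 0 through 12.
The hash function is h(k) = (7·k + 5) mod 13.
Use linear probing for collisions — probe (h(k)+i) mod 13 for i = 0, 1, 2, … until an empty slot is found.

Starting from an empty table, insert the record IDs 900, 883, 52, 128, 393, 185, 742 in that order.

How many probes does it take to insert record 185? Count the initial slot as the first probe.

3

900: h=0 => slot 0
883: h=11 => slot 11
52: h=5 => slot 5
128: h=4 => slot 4
393: h=0, probe 0,1 => slot 1
185: h=0, probe 0,1,2 => slot 2
742: h=12 => slot 12
Table: [900, 393, 185, -, 128, 52, -, -, -, -, -, 883, 742]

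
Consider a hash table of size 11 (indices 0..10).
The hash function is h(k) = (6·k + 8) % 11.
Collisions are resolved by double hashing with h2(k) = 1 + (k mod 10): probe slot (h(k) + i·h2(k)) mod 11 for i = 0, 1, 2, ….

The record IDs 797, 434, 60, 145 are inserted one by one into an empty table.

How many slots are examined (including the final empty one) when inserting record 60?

2

797: h=5 → slot 5
434: h=5, h2=5, probe 5,10 → slot 10
60: h=5, h2=1, probe 5,6 → slot 6
145: h=9 → slot 9
Table: [-, -, -, -, -, 797, 60, -, -, 145, 434]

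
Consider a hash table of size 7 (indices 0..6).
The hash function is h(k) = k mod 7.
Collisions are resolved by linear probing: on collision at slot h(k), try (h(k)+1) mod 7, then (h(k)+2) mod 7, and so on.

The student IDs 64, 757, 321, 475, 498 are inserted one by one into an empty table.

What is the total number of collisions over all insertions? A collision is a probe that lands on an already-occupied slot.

4

64 hashes to 1; slot 1 is free → place at 1.
757 hashes to 1; 1 taken → place at 2.
321 hashes to 6; slot 6 is free → place at 6.
475 hashes to 6; 6 taken → place at 0.
498 hashes to 1; 1,2 taken → place at 3.
Table: [475, 64, 757, 498, ∅, ∅, 321]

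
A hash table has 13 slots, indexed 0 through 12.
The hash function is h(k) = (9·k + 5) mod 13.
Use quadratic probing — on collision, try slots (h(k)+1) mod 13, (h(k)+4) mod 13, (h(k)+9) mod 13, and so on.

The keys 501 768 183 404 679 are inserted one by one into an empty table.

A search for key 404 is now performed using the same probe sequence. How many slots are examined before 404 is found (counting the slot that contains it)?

3

501: h=3 -> slot 3
768: h=1 -> slot 1
183: h=1, probe 1,2 -> slot 2
404: h=1, probe 1,2,5 -> slot 5
679: h=6 -> slot 6
Table: [., 768, 183, 501, ., 404, 679, ., ., ., ., ., .]
Lookup 404: h=1, probe 1,2,5 → found at 5.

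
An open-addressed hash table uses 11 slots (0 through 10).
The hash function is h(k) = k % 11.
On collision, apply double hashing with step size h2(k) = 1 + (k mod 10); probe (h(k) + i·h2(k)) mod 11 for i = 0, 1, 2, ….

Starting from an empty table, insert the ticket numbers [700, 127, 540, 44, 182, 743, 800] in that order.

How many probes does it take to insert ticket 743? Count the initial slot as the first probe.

700: h=7 -> slot 7
127: h=6 -> slot 6
540: h=1 -> slot 1
44: h=0 -> slot 0
182: h=6, h2=3, probe 6,9 -> slot 9
743: h=6, h2=4, probe 6,10 -> slot 10
800: h=8 -> slot 8
Table: [44, 540, ∅, ∅, ∅, ∅, 127, 700, 800, 182, 743]

2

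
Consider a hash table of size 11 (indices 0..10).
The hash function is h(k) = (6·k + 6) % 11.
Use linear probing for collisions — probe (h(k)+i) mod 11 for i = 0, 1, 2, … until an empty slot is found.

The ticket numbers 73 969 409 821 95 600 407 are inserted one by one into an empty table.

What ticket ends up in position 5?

Insert 73: h=4, slot 4 empty → index 4.
Insert 969: h=1, slot 1 empty → index 1.
Insert 409: h=7, slot 7 empty → index 7.
Insert 821: h=4, slot 4 occupied → index 5.
Insert 95: h=4, slots 4,5 occupied → index 6.
Insert 600: h=9, slot 9 empty → index 9.
Insert 407: h=6, slots 6,7 occupied → index 8.
Table: [-, 969, -, -, 73, 821, 95, 409, 407, 600, -]

821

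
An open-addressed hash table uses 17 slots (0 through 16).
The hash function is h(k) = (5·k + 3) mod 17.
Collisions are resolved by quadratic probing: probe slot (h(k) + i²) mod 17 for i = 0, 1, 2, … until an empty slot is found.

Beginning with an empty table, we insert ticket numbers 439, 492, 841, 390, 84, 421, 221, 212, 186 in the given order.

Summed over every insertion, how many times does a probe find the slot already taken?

7

439 hashes to 5; slot 5 is free → place at 5.
492 hashes to 15; slot 15 is free → place at 15.
841 hashes to 9; slot 9 is free → place at 9.
390 hashes to 15; 15 taken → place at 16.
84 hashes to 15; 15,16 taken → place at 2.
421 hashes to 0; slot 0 is free → place at 0.
221 hashes to 3; slot 3 is free → place at 3.
212 hashes to 9; 9 taken → place at 10.
186 hashes to 15; 15,16,2 taken → place at 7.
Table: [421, _, 84, 221, _, 439, _, 186, _, 841, 212, _, _, _, _, 492, 390]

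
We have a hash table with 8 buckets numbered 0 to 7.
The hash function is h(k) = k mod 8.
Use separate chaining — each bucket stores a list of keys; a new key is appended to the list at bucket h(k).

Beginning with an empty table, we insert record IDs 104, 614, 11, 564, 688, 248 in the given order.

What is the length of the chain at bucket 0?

3

Insert 104: h=0, bucket 0 empty -> new chain.
Insert 614: h=6, bucket 6 empty -> new chain.
Insert 11: h=3, bucket 3 empty -> new chain.
Insert 564: h=4, bucket 4 empty -> new chain.
Insert 688: h=0, bucket 0 nonempty -> append to chain.
Insert 248: h=0, bucket 0 nonempty -> append to chain.
Final buckets:
0: 104 -> 688 -> 248
1: .
2: .
3: 11
4: 564
5: .
6: 614
7: .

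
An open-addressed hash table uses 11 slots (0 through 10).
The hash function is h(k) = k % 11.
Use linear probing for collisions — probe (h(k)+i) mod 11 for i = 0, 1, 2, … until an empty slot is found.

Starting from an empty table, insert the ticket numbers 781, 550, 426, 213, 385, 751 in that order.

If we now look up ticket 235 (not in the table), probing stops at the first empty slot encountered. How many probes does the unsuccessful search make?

2

Insert 781: h=0, slot 0 empty → index 0.
Insert 550: h=0, slot 0 occupied → index 1.
Insert 426: h=8, slot 8 empty → index 8.
Insert 213: h=4, slot 4 empty → index 4.
Insert 385: h=0, slots 0,1 occupied → index 2.
Insert 751: h=3, slot 3 empty → index 3.
Table: [781, 550, 385, 751, 213, _, _, _, 426, _, _]
Lookup 235: h=4, probe 4,5 → slot 5 empty, not found.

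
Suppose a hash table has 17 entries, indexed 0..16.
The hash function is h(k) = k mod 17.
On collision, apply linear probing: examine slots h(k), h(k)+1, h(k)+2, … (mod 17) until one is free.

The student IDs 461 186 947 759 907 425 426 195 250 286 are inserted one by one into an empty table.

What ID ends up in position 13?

461 hashes to 2; slot 2 is free -> place at 2.
186 hashes to 16; slot 16 is free -> place at 16.
947 hashes to 12; slot 12 is free -> place at 12.
759 hashes to 11; slot 11 is free -> place at 11.
907 hashes to 6; slot 6 is free -> place at 6.
425 hashes to 0; slot 0 is free -> place at 0.
426 hashes to 1; slot 1 is free -> place at 1.
195 hashes to 8; slot 8 is free -> place at 8.
250 hashes to 12; 12 taken -> place at 13.
286 hashes to 14; slot 14 is free -> place at 14.
Table: [425, 426, 461, ∅, ∅, ∅, 907, ∅, 195, ∅, ∅, 759, 947, 250, 286, ∅, 186]

250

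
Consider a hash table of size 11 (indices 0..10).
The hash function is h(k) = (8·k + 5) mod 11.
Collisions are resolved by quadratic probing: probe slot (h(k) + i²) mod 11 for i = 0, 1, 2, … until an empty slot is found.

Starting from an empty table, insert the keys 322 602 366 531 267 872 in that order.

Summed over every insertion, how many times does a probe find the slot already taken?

322: h=7 => slot 7
602: h=3 => slot 3
366: h=7, probe 7,8 => slot 8
531: h=7, probe 7,8,0 => slot 0
267: h=7, probe 7,8,0,5 => slot 5
872: h=7, probe 7,8,0,5,1 => slot 1
Table: [531, 872, -, 602, -, 267, -, 322, 366, -, -]

10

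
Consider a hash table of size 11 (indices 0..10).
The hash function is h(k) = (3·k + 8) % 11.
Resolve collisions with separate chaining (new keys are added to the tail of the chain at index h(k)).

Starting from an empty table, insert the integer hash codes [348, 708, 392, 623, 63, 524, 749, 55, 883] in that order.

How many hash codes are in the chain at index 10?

Insert 348: h=7, bucket 7 empty → new chain.
Insert 708: h=9, bucket 9 empty → new chain.
Insert 392: h=7, bucket 7 nonempty → append to chain.
Insert 623: h=7, bucket 7 nonempty → append to chain.
Insert 63: h=10, bucket 10 empty → new chain.
Insert 524: h=7, bucket 7 nonempty → append to chain.
Insert 749: h=0, bucket 0 empty → new chain.
Insert 55: h=8, bucket 8 empty → new chain.
Insert 883: h=6, bucket 6 empty → new chain.
Final buckets:
0: 749
1: ∅
2: ∅
3: ∅
4: ∅
5: ∅
6: 883
7: 348 -> 392 -> 623 -> 524
8: 55
9: 708
10: 63

1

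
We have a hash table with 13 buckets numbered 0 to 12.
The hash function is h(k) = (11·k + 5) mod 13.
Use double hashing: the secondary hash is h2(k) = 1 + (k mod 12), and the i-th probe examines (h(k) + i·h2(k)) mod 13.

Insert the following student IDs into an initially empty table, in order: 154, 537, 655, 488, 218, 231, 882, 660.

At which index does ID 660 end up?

154: h=9 → slot 9
537: h=10 → slot 10
655: h=8 → slot 8
488: h=4 → slot 4
218: h=11 → slot 11
231: h=11, h2=4, probe 11,2 → slot 2
882: h=9, h2=7, probe 9,3 → slot 3
660: h=11, h2=1, probe 11,12 → slot 12
Table: [∅, ∅, 231, 882, 488, ∅, ∅, ∅, 655, 154, 537, 218, 660]

12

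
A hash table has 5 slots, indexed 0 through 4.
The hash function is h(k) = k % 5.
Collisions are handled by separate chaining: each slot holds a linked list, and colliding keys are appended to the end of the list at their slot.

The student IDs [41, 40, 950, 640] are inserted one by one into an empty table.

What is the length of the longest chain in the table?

Insert 41: h=1, bucket 1 empty → new chain.
Insert 40: h=0, bucket 0 empty → new chain.
Insert 950: h=0, bucket 0 nonempty → append to chain.
Insert 640: h=0, bucket 0 nonempty → append to chain.
Final buckets:
0: 40 -> 950 -> 640
1: 41
2: —
3: —
4: —

3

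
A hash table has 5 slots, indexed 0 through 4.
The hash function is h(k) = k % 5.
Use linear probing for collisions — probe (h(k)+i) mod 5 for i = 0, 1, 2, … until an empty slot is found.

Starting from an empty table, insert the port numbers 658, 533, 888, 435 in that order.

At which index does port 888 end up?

0

Insert 658: h=3, slot 3 empty => index 3.
Insert 533: h=3, slot 3 occupied => index 4.
Insert 888: h=3, slots 3,4 occupied => index 0.
Insert 435: h=0, slot 0 occupied => index 1.
Table: [888, 435, —, 658, 533]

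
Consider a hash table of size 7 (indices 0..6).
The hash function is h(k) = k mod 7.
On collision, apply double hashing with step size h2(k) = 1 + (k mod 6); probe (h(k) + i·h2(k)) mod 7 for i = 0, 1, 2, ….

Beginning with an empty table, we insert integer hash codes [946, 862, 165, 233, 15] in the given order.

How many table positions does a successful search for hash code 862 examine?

946: h=1 => slot 1
862: h=1, h2=5, probe 1,6 => slot 6
165: h=4 => slot 4
233: h=2 => slot 2
15: h=1, h2=4, probe 1,5 => slot 5
Table: [-, 946, 233, -, 165, 15, 862]
Lookup 862: h=1, h2=5, probe 1,6 → found at 6.

2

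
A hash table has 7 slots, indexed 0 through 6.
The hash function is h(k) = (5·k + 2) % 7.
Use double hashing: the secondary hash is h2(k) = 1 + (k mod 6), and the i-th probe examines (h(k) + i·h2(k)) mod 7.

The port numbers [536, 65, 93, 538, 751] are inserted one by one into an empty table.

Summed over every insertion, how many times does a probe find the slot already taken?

2

Insert 536: h=1, slot 1 empty => index 1.
Insert 65: h=5, slot 5 empty => index 5.
Insert 93: h=5, h2=4, slot 5 occupied => index 2.
Insert 538: h=4, slot 4 empty => index 4.
Insert 751: h=5, h2=2, slot 5 occupied => index 0.
Table: [751, 536, 93, ., 538, 65, .]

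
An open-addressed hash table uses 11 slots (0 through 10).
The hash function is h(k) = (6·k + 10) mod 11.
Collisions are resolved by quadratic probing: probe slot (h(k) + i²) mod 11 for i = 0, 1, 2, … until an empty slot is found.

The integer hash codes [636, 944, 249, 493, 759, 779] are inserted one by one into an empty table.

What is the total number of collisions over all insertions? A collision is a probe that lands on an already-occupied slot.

Insert 636: h=9, slot 9 empty -> index 9.
Insert 944: h=9, slot 9 occupied -> index 10.
Insert 249: h=8, slot 8 empty -> index 8.
Insert 493: h=9, slots 9,10 occupied -> index 2.
Insert 759: h=10, slot 10 occupied -> index 0.
Insert 779: h=9, slots 9,10,2 occupied -> index 7.
Table: [759, ∅, 493, ∅, ∅, ∅, ∅, 779, 249, 636, 944]

7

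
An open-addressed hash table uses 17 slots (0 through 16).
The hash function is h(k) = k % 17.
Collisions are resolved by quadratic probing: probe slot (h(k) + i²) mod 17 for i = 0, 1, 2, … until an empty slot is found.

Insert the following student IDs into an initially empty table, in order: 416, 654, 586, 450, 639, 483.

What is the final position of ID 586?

12

Insert 416: h=8, slot 8 empty -> index 8.
Insert 654: h=8, slot 8 occupied -> index 9.
Insert 586: h=8, slots 8,9 occupied -> index 12.
Insert 450: h=8, slots 8,9,12 occupied -> index 0.
Insert 639: h=10, slot 10 empty -> index 10.
Insert 483: h=7, slot 7 empty -> index 7.
Table: [450, _, _, _, _, _, _, 483, 416, 654, 639, _, 586, _, _, _, _]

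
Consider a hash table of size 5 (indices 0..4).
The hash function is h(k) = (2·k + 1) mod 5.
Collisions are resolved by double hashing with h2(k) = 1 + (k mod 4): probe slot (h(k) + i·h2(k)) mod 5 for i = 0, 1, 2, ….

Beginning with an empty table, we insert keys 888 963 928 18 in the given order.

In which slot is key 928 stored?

3

888 hashes to 2; slot 2 is free => place at 2.
963 hashes to 2, h2=4; 2 taken => place at 1.
928 hashes to 2, h2=1; 2 taken => place at 3.
18 hashes to 2, h2=3; 2 taken => place at 0.
Table: [18, 963, 888, 928, —]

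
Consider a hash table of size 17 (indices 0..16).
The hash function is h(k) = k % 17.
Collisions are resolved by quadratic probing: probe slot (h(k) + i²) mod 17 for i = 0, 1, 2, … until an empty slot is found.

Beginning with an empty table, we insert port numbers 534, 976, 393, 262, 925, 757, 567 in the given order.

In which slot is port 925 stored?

16

534 hashes to 7; slot 7 is free => place at 7.
976 hashes to 7; 7 taken => place at 8.
393 hashes to 2; slot 2 is free => place at 2.
262 hashes to 7; 7,8 taken => place at 11.
925 hashes to 7; 7,8,11 taken => place at 16.
757 hashes to 9; slot 9 is free => place at 9.
567 hashes to 6; slot 6 is free => place at 6.
Table: [∅, ∅, 393, ∅, ∅, ∅, 567, 534, 976, 757, ∅, 262, ∅, ∅, ∅, ∅, 925]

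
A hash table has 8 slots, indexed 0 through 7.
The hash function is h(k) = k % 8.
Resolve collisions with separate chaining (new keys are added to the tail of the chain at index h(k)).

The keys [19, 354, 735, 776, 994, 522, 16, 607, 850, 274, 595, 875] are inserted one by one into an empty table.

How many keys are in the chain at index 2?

5

19 → bucket 3
354 → bucket 2
735 → bucket 7
776 → bucket 0
994 → bucket 2 (collision)
522 → bucket 2 (collision)
16 → bucket 0 (collision)
607 → bucket 7 (collision)
850 → bucket 2 (collision)
274 → bucket 2 (collision)
595 → bucket 3 (collision)
875 → bucket 3 (collision)
Final buckets:
0: 776 -> 16
1: .
2: 354 -> 994 -> 522 -> 850 -> 274
3: 19 -> 595 -> 875
4: .
5: .
6: .
7: 735 -> 607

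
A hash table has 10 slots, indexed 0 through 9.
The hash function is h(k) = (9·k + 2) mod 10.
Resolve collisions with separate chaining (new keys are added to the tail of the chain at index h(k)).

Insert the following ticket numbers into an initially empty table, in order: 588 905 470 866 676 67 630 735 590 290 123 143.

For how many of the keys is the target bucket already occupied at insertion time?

6

Insert 588: h=4, bucket 4 empty → new chain.
Insert 905: h=7, bucket 7 empty → new chain.
Insert 470: h=2, bucket 2 empty → new chain.
Insert 866: h=6, bucket 6 empty → new chain.
Insert 676: h=6, bucket 6 nonempty → append to chain.
Insert 67: h=5, bucket 5 empty → new chain.
Insert 630: h=2, bucket 2 nonempty → append to chain.
Insert 735: h=7, bucket 7 nonempty → append to chain.
Insert 590: h=2, bucket 2 nonempty → append to chain.
Insert 290: h=2, bucket 2 nonempty → append to chain.
Insert 123: h=9, bucket 9 empty → new chain.
Insert 143: h=9, bucket 9 nonempty → append to chain.
Final buckets:
0: ∅
1: ∅
2: 470 -> 630 -> 590 -> 290
3: ∅
4: 588
5: 67
6: 866 -> 676
7: 905 -> 735
8: ∅
9: 123 -> 143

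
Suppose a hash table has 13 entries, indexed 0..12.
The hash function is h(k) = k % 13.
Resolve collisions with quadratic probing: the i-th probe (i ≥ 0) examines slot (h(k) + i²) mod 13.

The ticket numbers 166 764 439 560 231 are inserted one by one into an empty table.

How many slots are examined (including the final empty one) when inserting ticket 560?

166 hashes to 10; slot 10 is free -> place at 10.
764 hashes to 10; 10 taken -> place at 11.
439 hashes to 10; 10,11 taken -> place at 1.
560 hashes to 1; 1 taken -> place at 2.
231 hashes to 10; 10,11,1 taken -> place at 6.
Table: [∅, 439, 560, ∅, ∅, ∅, 231, ∅, ∅, ∅, 166, 764, ∅]

2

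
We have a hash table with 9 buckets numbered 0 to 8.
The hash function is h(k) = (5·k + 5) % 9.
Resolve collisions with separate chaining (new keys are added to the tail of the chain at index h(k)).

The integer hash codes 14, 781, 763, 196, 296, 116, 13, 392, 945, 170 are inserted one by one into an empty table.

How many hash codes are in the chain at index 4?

14 -> bucket 3
781 -> bucket 4
763 -> bucket 4 (collision)
196 -> bucket 4 (collision)
296 -> bucket 0
116 -> bucket 0 (collision)
13 -> bucket 7
392 -> bucket 3 (collision)
945 -> bucket 5
170 -> bucket 0 (collision)
Final buckets:
0: 296 -> 116 -> 170
1: _
2: _
3: 14 -> 392
4: 781 -> 763 -> 196
5: 945
6: _
7: 13
8: _

3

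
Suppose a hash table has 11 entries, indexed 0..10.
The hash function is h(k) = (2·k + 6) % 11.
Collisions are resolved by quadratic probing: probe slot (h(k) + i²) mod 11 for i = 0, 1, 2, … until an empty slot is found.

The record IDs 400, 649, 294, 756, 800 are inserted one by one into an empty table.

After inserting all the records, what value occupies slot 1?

Insert 400: h=3, slot 3 empty => index 3.
Insert 649: h=6, slot 6 empty => index 6.
Insert 294: h=0, slot 0 empty => index 0.
Insert 756: h=0, slot 0 occupied => index 1.
Insert 800: h=0, slots 0,1 occupied => index 4.
Table: [294, 756, _, 400, 800, _, 649, _, _, _, _]

756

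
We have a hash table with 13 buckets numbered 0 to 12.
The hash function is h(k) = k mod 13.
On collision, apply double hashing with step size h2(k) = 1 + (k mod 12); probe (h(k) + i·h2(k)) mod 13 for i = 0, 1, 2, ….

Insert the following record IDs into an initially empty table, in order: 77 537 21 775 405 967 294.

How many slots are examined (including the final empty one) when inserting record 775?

Insert 77: h=12, slot 12 empty => index 12.
Insert 537: h=4, slot 4 empty => index 4.
Insert 21: h=8, slot 8 empty => index 8.
Insert 775: h=8, h2=8, slot 8 occupied => index 3.
Insert 405: h=2, slot 2 empty => index 2.
Insert 967: h=5, slot 5 empty => index 5.
Insert 294: h=8, h2=7, slots 8,2 occupied => index 9.
Table: [-, -, 405, 775, 537, 967, -, -, 21, 294, -, -, 77]

2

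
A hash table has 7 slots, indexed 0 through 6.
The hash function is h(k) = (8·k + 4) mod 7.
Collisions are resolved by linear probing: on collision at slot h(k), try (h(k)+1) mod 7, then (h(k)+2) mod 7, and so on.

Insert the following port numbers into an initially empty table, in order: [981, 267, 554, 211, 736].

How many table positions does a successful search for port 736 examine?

Insert 981: h=5, slot 5 empty => index 5.
Insert 267: h=5, slot 5 occupied => index 6.
Insert 554: h=5, slots 5,6 occupied => index 0.
Insert 211: h=5, slots 5,6,0 occupied => index 1.
Insert 736: h=5, slots 5,6,0,1 occupied => index 2.
Table: [554, 211, 736, —, —, 981, 267]
Lookup 736: h=5, probe 5,6,0,1,2 → found at 2.

5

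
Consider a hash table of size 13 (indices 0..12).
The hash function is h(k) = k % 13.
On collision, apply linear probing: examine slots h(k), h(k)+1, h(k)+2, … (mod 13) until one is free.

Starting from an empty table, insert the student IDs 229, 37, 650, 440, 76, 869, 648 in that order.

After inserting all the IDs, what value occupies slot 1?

229: h=8 → slot 8
37: h=11 → slot 11
650: h=0 → slot 0
440: h=11, probe 11,12 → slot 12
76: h=11, probe 11,12,0,1 → slot 1
869: h=11, probe 11,12,0,1,2 → slot 2
648: h=11, probe 11,12,0,1,2,3 → slot 3
Table: [650, 76, 869, 648, ∅, ∅, ∅, ∅, 229, ∅, ∅, 37, 440]

76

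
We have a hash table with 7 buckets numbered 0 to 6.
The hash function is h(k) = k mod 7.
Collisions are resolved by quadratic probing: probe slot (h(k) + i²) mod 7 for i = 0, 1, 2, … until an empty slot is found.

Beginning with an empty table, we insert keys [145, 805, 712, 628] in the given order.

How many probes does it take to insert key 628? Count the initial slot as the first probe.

145 hashes to 5; slot 5 is free -> place at 5.
805 hashes to 0; slot 0 is free -> place at 0.
712 hashes to 5; 5 taken -> place at 6.
628 hashes to 5; 5,6 taken -> place at 2.
Table: [805, —, 628, —, —, 145, 712]

3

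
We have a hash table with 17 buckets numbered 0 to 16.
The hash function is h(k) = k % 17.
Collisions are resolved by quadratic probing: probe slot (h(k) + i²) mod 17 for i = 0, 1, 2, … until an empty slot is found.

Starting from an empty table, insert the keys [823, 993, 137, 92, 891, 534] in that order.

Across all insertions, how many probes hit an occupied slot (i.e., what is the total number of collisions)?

10

823 hashes to 7; slot 7 is free => place at 7.
993 hashes to 7; 7 taken => place at 8.
137 hashes to 1; slot 1 is free => place at 1.
92 hashes to 7; 7,8 taken => place at 11.
891 hashes to 7; 7,8,11 taken => place at 16.
534 hashes to 7; 7,8,11,16 taken => place at 6.
Table: [., 137, ., ., ., ., 534, 823, 993, ., ., 92, ., ., ., ., 891]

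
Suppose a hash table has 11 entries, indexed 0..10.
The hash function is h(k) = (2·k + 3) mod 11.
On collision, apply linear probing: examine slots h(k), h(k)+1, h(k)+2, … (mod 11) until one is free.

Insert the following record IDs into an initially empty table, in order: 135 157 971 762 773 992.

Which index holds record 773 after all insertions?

135 hashes to 9; slot 9 is free => place at 9.
157 hashes to 9; 9 taken => place at 10.
971 hashes to 9; 9,10 taken => place at 0.
762 hashes to 9; 9,10,0 taken => place at 1.
773 hashes to 9; 9,10,0,1 taken => place at 2.
992 hashes to 7; slot 7 is free => place at 7.
Table: [971, 762, 773, —, —, —, —, 992, —, 135, 157]

2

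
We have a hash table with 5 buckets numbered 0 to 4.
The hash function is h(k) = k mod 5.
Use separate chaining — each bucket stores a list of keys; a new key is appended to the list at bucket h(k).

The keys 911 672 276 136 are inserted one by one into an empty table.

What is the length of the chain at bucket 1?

Insert 911: h=1, bucket 1 empty → new chain.
Insert 672: h=2, bucket 2 empty → new chain.
Insert 276: h=1, bucket 1 nonempty → append to chain.
Insert 136: h=1, bucket 1 nonempty → append to chain.
Final buckets:
0: ∅
1: 911 -> 276 -> 136
2: 672
3: ∅
4: ∅

3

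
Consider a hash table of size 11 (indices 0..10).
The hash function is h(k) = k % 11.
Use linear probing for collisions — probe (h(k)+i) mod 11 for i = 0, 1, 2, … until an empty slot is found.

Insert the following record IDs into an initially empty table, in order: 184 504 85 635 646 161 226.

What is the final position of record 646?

184: h=8 -> slot 8
504: h=9 -> slot 9
85: h=8, probe 8,9,10 -> slot 10
635: h=8, probe 8,9,10,0 -> slot 0
646: h=8, probe 8,9,10,0,1 -> slot 1
161: h=7 -> slot 7
226: h=6 -> slot 6
Table: [635, 646, ∅, ∅, ∅, ∅, 226, 161, 184, 504, 85]

1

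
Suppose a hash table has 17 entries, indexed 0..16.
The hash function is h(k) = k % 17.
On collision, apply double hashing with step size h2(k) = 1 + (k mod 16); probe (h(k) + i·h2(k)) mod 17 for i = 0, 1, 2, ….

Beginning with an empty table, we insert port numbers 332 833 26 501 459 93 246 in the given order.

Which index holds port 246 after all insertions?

332 hashes to 9; slot 9 is free -> place at 9.
833 hashes to 0; slot 0 is free -> place at 0.
26 hashes to 9, h2=11; 9 taken -> place at 3.
501 hashes to 8; slot 8 is free -> place at 8.
459 hashes to 0, h2=12; 0 taken -> place at 12.
93 hashes to 8, h2=14; 8 taken -> place at 5.
246 hashes to 8, h2=7; 8 taken -> place at 15.
Table: [833, ∅, ∅, 26, ∅, 93, ∅, ∅, 501, 332, ∅, ∅, 459, ∅, ∅, 246, ∅]

15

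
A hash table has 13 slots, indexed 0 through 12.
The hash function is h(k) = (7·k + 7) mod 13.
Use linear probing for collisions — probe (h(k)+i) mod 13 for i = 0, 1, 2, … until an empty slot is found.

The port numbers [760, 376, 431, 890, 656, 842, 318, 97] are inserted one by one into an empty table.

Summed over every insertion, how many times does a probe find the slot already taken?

760 hashes to 10; slot 10 is free => place at 10.
376 hashes to 0; slot 0 is free => place at 0.
431 hashes to 8; slot 8 is free => place at 8.
890 hashes to 10; 10 taken => place at 11.
656 hashes to 10; 10,11 taken => place at 12.
842 hashes to 12; 12,0 taken => place at 1.
318 hashes to 10; 10,11,12,0,1 taken => place at 2.
97 hashes to 10; 10,11,12,0,1,2 taken => place at 3.
Table: [376, 842, 318, 97, _, _, _, _, 431, _, 760, 890, 656]

16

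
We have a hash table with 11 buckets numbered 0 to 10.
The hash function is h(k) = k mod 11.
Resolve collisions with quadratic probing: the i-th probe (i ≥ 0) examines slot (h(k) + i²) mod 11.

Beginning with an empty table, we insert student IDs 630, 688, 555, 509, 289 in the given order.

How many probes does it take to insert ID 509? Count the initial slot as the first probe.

2

630: h=3 → slot 3
688: h=6 → slot 6
555: h=5 → slot 5
509: h=3, probe 3,4 → slot 4
289: h=3, probe 3,4,7 → slot 7
Table: [—, —, —, 630, 509, 555, 688, 289, —, —, —]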